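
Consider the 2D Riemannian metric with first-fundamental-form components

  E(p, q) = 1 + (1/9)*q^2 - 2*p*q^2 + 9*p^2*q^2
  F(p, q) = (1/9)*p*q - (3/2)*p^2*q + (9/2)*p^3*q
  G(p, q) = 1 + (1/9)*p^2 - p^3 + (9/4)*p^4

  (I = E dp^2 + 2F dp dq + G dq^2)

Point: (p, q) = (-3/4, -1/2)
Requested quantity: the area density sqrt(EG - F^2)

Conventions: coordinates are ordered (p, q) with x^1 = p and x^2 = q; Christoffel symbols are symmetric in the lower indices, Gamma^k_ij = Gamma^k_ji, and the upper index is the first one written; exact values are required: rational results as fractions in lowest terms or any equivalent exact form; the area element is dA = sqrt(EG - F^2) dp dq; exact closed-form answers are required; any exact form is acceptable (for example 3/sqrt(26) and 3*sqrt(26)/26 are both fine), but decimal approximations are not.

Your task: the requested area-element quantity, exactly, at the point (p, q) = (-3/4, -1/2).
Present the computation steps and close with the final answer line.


E = 1537/576, F = 1085/768, G = 2249/1024; EG - F^2 = 35617/9216

Answer: sqrt(EG - F^2) = sqrt(35617)/96


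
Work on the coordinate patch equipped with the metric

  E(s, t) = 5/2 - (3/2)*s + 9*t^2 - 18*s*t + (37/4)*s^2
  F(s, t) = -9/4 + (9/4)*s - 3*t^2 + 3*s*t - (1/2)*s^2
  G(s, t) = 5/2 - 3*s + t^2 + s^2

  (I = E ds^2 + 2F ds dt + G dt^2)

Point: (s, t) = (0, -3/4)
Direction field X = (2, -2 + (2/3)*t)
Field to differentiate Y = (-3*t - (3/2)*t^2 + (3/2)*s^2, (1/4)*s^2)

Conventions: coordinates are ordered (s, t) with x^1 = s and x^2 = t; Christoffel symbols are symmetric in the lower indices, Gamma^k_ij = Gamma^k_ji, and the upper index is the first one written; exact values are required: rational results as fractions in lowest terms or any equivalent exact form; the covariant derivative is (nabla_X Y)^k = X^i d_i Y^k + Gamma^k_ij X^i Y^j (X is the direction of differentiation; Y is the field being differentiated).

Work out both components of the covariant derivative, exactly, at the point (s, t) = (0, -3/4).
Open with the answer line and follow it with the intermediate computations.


Answer: (nabla_X Y)^s = 27411/896, (nabla_X Y)^t = 281259/6272

E = 121/16, F = -63/16, G = 49/16 at the point
E_s = 12, E_t = -27/2, F_s = 0, F_t = 9/2, G_s = -3, G_t = -3/2
EG - F^2 = 245/32;  g^inv = (32/245) * [[49/16, 63/16], [63/16, 121/16]]
first-kind symbols [ij,l] = (1/2)(d_i g_jl + d_j g_il - d_l g_ij): [ss,s] = E_s/2 = 6, [ss,t] = F_s - E_t/2 = 27/4, [st,s] = E_t/2 = -27/4, [st,t] = G_s/2 = -3/2, [tt,s] = F_t - G_s/2 = 6, [tt,t] = G_t/2 = -3/4
Gamma^s_ij = (G*[ij,s] - F*[ij,t])/(EG - F^2), Gamma^t_ij = (E*[ij,t] - F*[ij,s])/(EG - F^2)
Gamma_sss = 411/70, Gamma_sst = -243/70, Gamma_stt = 141/70, Gamma_tss = 4779/490, Gamma_tst = -2427/490, Gamma_ttt = 1149/490
X = (2, -5/2), Y = (45/32, 0) at the point


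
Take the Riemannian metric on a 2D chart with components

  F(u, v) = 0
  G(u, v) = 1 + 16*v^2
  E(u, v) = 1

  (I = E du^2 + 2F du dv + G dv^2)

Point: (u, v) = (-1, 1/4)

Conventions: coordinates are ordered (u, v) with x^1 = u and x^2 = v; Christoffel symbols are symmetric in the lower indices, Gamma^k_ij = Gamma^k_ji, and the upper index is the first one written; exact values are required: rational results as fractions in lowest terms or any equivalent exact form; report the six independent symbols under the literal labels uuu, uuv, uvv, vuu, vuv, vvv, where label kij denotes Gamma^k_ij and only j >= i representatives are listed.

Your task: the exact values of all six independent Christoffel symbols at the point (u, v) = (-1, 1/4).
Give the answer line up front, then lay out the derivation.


Answer: Gamma_uuu = 0, Gamma_uuv = 0, Gamma_uvv = 0, Gamma_vuu = 0, Gamma_vuv = 0, Gamma_vvv = 2

E = 1, F = 0, G = 2 at the point
E_u = 0, E_v = 0, F_u = 0, F_v = 0, G_u = 0, G_v = 8
EG - F^2 = 2;  g^inv = (1/2) * [[2, 0], [0, 1]]
first-kind symbols [ij,l] = (1/2)(d_i g_jl + d_j g_il - d_l g_ij): [uu,u] = E_u/2 = 0, [uu,v] = F_u - E_v/2 = 0, [uv,u] = E_v/2 = 0, [uv,v] = G_u/2 = 0, [vv,u] = F_v - G_u/2 = 0, [vv,v] = G_v/2 = 4
Gamma^u_ij = (G*[ij,u] - F*[ij,v])/(EG - F^2), Gamma^v_ij = (E*[ij,v] - F*[ij,u])/(EG - F^2)


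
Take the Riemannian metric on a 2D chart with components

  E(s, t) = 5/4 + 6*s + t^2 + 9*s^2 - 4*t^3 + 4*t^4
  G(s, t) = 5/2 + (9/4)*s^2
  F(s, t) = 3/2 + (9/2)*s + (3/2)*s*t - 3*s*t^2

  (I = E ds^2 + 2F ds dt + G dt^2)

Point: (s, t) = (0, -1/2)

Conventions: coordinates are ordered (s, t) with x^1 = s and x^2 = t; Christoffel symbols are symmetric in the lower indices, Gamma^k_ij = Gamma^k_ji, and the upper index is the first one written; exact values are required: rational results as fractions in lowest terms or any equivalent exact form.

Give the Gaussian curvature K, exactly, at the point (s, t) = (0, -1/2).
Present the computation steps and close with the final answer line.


E = 9/4, F = 3/2, G = 5/2, EG - F^2 = 27/8 at the point
E_s = 6, E_t = -6, F_s = 3, F_t = 0, G_s = 0, G_t = 0
E_tt = 26, F_st = 9/2, G_ss = 9/2
K follows from Brioschi's formula, (det M1 - det M2)/(EG - F^2)^2.
M1 = [[-E_tt/2 + F_st - G_ss/2, E_s/2, F_s - E_t/2], [F_t - G_s/2, E, F], [G_t/2, F, G]] = [[-43/4, 3, 6], [0, 9/4, 3/2], [0, 3/2, 5/2]]; det M1 = -1161/32
M2 = [[0, E_t/2, G_s/2], [E_t/2, E, F], [G_s/2, F, G]] = [[0, -3, 0], [-3, 9/4, 3/2], [0, 3/2, 5/2]]; det M2 = -45/2
det M1 - det M2 = -441/32; K = -441/32 / (27/8)^2 = -98/81

Answer: K = -98/81


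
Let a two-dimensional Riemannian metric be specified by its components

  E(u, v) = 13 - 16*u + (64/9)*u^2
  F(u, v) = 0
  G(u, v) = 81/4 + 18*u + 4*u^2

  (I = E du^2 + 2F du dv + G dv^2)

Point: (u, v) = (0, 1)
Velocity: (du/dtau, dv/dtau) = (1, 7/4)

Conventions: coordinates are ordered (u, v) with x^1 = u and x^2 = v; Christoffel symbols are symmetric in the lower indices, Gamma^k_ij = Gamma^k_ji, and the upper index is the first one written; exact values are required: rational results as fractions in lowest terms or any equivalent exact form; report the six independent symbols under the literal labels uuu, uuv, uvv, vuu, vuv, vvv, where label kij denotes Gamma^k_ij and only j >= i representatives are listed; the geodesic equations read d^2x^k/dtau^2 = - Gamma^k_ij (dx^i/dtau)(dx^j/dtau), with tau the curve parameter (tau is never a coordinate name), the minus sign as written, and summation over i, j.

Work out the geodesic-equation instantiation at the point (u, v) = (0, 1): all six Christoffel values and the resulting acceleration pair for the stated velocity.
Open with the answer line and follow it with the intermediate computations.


Answer: Gamma_uuu = -8/13, Gamma_uuv = 0, Gamma_uvv = -9/13, Gamma_vuu = 0, Gamma_vuv = 4/9, Gamma_vvv = 0; accelerations (d^2u/dtau^2, d^2v/dtau^2) = (569/208, -14/9)

E = 13, F = 0, G = 81/4 at the point
E_u = -16, E_v = 0, F_u = 0, F_v = 0, G_u = 18, G_v = 0
EG - F^2 = 1053/4;  g^inv = (4/1053) * [[81/4, 0], [0, 13]]
first-kind symbols [ij,l] = (1/2)(d_i g_jl + d_j g_il - d_l g_ij): [uu,u] = E_u/2 = -8, [uu,v] = F_u - E_v/2 = 0, [uv,u] = E_v/2 = 0, [uv,v] = G_u/2 = 9, [vv,u] = F_v - G_u/2 = -9, [vv,v] = G_v/2 = 0
Gamma^u_ij = (G*[ij,u] - F*[ij,v])/(EG - F^2), Gamma^v_ij = (E*[ij,v] - F*[ij,u])/(EG - F^2)
Gamma_uuu = -8/13, Gamma_uuv = 0, Gamma_uvv = -9/13, Gamma_vuu = 0, Gamma_vuv = 4/9, Gamma_vvv = 0
d^2u/dtau^2 = -(Gamma_uuu*(1)^2 + 2*Gamma_uuv*(1)*(7/4) + Gamma_uvv*(7/4)^2) = 569/208
d^2v/dtau^2 = -(Gamma_vuu*(1)^2 + 2*Gamma_vuv*(1)*(7/4) + Gamma_vvv*(7/4)^2) = -14/9


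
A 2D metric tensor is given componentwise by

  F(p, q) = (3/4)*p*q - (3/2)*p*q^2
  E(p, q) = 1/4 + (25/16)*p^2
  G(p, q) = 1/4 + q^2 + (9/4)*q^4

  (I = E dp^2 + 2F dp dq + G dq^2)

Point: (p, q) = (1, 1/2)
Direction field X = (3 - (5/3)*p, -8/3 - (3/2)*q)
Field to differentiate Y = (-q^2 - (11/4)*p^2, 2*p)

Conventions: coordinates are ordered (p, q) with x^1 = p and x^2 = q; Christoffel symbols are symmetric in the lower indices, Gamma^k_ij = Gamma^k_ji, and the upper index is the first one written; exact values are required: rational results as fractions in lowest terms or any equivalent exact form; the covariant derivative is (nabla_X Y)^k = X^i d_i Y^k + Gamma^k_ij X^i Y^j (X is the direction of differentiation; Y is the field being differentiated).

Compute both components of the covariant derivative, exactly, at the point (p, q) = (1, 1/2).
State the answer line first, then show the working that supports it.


Answer: (nabla_X Y)^p = -1579/348, (nabla_X Y)^q = -26/3

E = 29/16, F = 0, G = 41/64 at the point
E_p = 25/8, E_q = 0, F_p = 0, F_q = -3/4, G_p = 0, G_q = 17/8
EG - F^2 = 1189/1024;  g^inv = (1024/1189) * [[41/64, 0], [0, 29/16]]
first-kind symbols [ij,l] = (1/2)(d_i g_jl + d_j g_il - d_l g_ij): [pp,p] = E_p/2 = 25/16, [pp,q] = F_p - E_q/2 = 0, [pq,p] = E_q/2 = 0, [pq,q] = G_p/2 = 0, [qq,p] = F_q - G_p/2 = -3/4, [qq,q] = G_q/2 = 17/16
Gamma^p_ij = (G*[ij,p] - F*[ij,q])/(EG - F^2), Gamma^q_ij = (E*[ij,q] - F*[ij,p])/(EG - F^2)
Gamma_ppp = 25/29, Gamma_ppq = 0, Gamma_pqq = -12/29, Gamma_qpp = 0, Gamma_qpq = 0, Gamma_qqq = 68/41
X = (4/3, -41/12), Y = (-3, 2) at the point


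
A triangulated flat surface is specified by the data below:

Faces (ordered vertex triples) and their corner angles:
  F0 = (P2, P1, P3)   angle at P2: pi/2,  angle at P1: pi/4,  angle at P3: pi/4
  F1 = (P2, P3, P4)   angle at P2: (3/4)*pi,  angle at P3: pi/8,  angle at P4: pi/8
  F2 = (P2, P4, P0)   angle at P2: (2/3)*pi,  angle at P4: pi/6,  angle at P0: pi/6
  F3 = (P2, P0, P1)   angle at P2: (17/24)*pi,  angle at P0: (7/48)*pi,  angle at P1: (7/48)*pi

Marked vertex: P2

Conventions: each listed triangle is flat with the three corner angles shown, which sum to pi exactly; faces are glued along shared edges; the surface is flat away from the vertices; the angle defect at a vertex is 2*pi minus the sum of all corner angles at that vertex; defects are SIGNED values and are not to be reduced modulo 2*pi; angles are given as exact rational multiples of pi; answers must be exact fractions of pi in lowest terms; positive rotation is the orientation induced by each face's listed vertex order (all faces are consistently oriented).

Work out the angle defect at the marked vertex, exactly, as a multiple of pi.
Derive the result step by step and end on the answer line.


Sum of corner angles at P2: (21/8)*pi
defect = 2*pi - (21/8)*pi

Answer: defect(P2) = (-5/8)*pi


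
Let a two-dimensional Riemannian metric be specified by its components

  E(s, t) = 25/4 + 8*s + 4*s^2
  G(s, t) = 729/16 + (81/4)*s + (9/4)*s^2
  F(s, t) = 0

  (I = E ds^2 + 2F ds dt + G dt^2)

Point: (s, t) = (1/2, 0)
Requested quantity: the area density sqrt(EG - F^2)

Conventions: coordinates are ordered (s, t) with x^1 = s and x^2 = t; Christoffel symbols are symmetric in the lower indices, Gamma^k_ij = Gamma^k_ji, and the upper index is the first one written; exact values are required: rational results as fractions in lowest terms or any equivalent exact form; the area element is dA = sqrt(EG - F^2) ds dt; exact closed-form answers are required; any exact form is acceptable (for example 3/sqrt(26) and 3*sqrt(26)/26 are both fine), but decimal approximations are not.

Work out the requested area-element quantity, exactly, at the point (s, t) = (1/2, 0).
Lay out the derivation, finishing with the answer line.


E = 45/4, F = 0, G = 225/4; EG - F^2 = 10125/16

Answer: sqrt(EG - F^2) = 45*sqrt(5)/4


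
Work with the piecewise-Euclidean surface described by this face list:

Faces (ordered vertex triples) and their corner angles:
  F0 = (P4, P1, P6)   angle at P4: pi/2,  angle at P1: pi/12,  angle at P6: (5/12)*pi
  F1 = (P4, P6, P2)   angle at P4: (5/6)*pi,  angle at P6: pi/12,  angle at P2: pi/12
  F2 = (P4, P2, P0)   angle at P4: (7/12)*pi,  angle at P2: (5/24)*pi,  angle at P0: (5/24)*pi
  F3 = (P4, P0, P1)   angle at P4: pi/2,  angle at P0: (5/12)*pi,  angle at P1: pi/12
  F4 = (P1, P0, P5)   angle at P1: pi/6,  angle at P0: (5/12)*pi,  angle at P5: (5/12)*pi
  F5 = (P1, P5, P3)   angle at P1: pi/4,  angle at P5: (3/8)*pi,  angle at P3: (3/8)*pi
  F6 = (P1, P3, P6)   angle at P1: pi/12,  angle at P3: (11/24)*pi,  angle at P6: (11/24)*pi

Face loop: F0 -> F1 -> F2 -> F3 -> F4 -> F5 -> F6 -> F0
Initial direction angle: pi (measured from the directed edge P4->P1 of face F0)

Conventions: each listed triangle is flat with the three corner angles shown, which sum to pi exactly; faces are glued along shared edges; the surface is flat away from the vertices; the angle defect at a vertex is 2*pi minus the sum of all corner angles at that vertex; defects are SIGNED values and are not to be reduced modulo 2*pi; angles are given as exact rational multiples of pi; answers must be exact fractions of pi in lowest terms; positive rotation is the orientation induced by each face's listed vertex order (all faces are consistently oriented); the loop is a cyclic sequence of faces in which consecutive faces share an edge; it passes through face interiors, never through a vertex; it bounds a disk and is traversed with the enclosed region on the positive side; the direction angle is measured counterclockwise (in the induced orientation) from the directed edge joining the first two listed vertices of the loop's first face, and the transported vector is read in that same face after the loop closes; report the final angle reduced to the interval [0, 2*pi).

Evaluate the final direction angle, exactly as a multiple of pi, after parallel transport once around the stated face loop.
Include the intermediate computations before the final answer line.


enclosed vertex P1: corner angles sum to (2/3)*pi, defect = 2*pi - (2/3)*pi = (4/3)*pi
enclosed vertex P4: corner angles sum to (29/12)*pi, defect = 2*pi - (29/12)*pi = (-5/12)*pi
summing the enclosed defects onto the initial angle, mod 2*pi in the induced orientation:
final angle = pi + (11/12)*pi = (23/12)*pi (mod 2*pi)

Answer: final direction angle = (23/12)*pi


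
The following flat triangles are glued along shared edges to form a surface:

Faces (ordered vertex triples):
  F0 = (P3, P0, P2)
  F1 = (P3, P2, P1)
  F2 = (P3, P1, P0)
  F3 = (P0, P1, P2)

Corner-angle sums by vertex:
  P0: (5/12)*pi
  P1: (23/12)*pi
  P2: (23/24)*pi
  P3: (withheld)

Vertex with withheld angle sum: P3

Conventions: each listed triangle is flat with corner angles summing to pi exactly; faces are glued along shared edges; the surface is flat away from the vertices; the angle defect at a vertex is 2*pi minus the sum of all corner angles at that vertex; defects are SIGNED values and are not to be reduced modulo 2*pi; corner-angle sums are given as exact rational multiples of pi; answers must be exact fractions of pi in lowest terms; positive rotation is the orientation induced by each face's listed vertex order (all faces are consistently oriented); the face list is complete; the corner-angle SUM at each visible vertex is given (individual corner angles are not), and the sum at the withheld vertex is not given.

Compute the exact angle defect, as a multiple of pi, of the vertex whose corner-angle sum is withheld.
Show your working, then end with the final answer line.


V = 4, E = 6, F = 4; chi = V - E + F = 2
Gauss-Bonnet: total defect = 2*pi*chi = 4*pi; visible defects sum to (65/24)*pi

Answer: defect(P3) = (31/24)*pi


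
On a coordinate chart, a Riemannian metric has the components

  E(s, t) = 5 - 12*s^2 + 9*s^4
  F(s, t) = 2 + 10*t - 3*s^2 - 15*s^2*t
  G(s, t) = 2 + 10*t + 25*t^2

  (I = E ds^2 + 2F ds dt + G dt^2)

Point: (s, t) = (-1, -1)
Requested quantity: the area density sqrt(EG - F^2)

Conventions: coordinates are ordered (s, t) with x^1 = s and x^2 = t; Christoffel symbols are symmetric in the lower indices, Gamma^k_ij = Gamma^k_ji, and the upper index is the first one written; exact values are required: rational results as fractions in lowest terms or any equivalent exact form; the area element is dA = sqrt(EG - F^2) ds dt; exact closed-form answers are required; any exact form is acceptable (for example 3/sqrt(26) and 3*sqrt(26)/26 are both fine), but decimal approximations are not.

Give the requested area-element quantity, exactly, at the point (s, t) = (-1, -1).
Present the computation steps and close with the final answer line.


E = 2, F = 4, G = 17; EG - F^2 = 18

Answer: sqrt(EG - F^2) = 3*sqrt(2)


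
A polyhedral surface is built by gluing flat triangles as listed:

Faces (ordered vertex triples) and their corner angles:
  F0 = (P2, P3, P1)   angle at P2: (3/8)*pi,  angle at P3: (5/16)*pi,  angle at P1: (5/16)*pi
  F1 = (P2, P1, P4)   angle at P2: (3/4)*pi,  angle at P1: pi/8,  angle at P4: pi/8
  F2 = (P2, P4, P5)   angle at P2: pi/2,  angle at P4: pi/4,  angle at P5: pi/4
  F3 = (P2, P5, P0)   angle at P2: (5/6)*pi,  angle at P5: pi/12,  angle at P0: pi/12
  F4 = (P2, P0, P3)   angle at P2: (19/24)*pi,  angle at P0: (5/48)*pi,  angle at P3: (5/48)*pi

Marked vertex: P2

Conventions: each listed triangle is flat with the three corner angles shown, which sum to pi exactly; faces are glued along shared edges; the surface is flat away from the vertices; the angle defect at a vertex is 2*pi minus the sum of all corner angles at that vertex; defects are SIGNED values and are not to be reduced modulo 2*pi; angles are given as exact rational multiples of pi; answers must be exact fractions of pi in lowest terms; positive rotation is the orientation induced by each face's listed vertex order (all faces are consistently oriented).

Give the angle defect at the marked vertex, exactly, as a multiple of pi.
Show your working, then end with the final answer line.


Sum of corner angles at P2: (13/4)*pi
defect = 2*pi - (13/4)*pi

Answer: defect(P2) = (-5/4)*pi


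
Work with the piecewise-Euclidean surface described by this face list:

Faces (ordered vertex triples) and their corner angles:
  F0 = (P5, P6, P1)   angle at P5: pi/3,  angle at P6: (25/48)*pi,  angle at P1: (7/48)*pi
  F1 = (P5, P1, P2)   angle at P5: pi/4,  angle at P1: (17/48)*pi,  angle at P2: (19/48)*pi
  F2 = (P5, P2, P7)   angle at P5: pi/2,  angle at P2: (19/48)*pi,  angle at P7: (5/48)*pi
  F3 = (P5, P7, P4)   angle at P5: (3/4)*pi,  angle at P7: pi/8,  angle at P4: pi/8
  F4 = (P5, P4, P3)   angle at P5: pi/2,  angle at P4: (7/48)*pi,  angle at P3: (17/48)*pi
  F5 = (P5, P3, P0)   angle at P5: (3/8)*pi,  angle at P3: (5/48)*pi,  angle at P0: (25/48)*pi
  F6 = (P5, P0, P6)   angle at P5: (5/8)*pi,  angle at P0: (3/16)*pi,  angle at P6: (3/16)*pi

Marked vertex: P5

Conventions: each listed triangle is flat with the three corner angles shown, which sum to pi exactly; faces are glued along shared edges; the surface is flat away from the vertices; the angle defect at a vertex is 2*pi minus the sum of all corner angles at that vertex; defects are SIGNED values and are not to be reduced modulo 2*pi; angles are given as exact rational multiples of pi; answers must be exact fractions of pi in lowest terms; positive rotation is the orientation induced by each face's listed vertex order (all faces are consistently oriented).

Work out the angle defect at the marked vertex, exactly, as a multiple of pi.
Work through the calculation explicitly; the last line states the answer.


Sum of corner angles at P5: (10/3)*pi
defect = 2*pi - (10/3)*pi

Answer: defect(P5) = (-4/3)*pi


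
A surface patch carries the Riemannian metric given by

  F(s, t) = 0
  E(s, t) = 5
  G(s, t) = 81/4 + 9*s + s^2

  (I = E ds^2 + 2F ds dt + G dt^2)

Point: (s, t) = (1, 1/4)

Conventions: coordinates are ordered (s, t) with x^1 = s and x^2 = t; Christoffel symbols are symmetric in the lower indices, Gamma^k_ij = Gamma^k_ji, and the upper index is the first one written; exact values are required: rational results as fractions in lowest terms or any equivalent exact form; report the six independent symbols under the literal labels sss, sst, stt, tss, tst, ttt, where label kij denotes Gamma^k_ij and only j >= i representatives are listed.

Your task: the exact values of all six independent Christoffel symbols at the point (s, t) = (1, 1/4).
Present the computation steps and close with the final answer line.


E = 5, F = 0, G = 121/4 at the point
E_s = 0, E_t = 0, F_s = 0, F_t = 0, G_s = 11, G_t = 0
EG - F^2 = 605/4;  g^inv = (4/605) * [[121/4, 0], [0, 5]]
first-kind symbols [ij,l] = (1/2)(d_i g_jl + d_j g_il - d_l g_ij): [ss,s] = E_s/2 = 0, [ss,t] = F_s - E_t/2 = 0, [st,s] = E_t/2 = 0, [st,t] = G_s/2 = 11/2, [tt,s] = F_t - G_s/2 = -11/2, [tt,t] = G_t/2 = 0
Gamma^s_ij = (G*[ij,s] - F*[ij,t])/(EG - F^2), Gamma^t_ij = (E*[ij,t] - F*[ij,s])/(EG - F^2)

Answer: Gamma_sss = 0, Gamma_sst = 0, Gamma_stt = -11/10, Gamma_tss = 0, Gamma_tst = 2/11, Gamma_ttt = 0


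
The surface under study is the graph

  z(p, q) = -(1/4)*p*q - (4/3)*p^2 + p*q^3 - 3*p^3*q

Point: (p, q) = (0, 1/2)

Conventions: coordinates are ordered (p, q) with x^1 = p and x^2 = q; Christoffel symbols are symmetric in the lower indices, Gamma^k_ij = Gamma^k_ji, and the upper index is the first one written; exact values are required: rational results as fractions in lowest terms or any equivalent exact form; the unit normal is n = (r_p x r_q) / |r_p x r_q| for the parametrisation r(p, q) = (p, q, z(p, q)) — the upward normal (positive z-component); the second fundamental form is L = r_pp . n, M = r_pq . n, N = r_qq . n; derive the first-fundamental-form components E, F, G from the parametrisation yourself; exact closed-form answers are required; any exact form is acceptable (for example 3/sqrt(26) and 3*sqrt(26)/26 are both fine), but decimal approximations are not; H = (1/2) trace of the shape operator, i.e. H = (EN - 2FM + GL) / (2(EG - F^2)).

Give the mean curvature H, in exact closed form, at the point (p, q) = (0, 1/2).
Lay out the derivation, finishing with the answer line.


z_p = 0, z_q = 0, z_pp = -8/3, z_pq = 1/2, z_qq = 0
E = 1, F = 0, G = 1; answer radicand W^2 = 1
unnormalised second-form numerators: l = -8/3, m = 1/2, n = 0; L = l/sqrt(1), and similarly M = m/sqrt(W^2), N = n/sqrt(W^2)
H = (E*n - 2*F*m + G*l) / (2*(EG - F^2)*sqrt(W^2)); E*n - 2*F*m + G*l = -8/3, EG - F^2 = 1, so H = (-4/3)/sqrt(1)

Answer: H = -4/3


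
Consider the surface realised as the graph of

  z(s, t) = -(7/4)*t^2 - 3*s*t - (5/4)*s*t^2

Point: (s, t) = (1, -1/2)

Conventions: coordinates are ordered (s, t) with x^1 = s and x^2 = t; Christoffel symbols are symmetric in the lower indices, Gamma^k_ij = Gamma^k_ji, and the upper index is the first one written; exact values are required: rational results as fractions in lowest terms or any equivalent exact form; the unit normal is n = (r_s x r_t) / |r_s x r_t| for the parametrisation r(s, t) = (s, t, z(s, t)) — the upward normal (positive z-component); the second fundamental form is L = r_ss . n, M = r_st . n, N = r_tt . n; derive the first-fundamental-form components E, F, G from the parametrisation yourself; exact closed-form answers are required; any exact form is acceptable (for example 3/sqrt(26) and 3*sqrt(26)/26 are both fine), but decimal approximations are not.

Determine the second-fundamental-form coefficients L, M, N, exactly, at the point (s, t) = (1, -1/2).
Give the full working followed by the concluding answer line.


z_s = 19/16, z_t = 0, z_ss = 0, z_st = -7/4, z_tt = -6
E = 617/256, F = 0, G = 1; answer radicand W^2 = 617/256
unnormalised second-form numerators: l = 0, m = -7/4, n = -6; L = l/sqrt(617/256), and similarly M = m/sqrt(W^2), N = n/sqrt(W^2)

Answer: L = 0, M = -28*sqrt(617)/617, N = -96*sqrt(617)/617


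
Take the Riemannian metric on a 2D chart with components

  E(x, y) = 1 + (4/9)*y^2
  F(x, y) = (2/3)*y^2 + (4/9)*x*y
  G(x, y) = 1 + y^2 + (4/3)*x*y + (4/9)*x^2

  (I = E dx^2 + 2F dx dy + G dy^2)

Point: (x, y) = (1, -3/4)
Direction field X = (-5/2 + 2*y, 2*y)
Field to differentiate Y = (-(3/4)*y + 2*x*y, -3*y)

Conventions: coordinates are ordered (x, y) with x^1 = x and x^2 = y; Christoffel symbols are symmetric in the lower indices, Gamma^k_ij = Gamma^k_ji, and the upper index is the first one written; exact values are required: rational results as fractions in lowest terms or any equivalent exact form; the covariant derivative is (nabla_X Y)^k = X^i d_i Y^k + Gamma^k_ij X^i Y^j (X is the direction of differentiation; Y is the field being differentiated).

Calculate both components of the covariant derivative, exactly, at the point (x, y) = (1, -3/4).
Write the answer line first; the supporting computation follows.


Answer: (nabla_X Y)^x = 10833/1448, (nabla_X Y)^y = 3663/724

E = 5/4, F = 1/24, G = 145/144 at the point
E_x = 0, E_y = -2/3, F_x = -1/3, F_y = -5/9, G_x = -1/9, G_y = -1/6
EG - F^2 = 181/144;  g^inv = (144/181) * [[145/144, -1/24], [-1/24, 5/4]]
first-kind symbols [ij,l] = (1/2)(d_i g_jl + d_j g_il - d_l g_ij): [xx,x] = E_x/2 = 0, [xx,y] = F_x - E_y/2 = 0, [xy,x] = E_y/2 = -1/3, [xy,y] = G_x/2 = -1/18, [yy,x] = F_y - G_x/2 = -1/2, [yy,y] = G_y/2 = -1/12
Gamma^x_ij = (G*[ij,x] - F*[ij,y])/(EG - F^2), Gamma^y_ij = (E*[ij,y] - F*[ij,x])/(EG - F^2)
Gamma_xxx = 0, Gamma_xxy = -48/181, Gamma_xyy = -72/181, Gamma_yxx = 0, Gamma_yxy = -8/181, Gamma_yyy = -12/181
X = (-4, -3/2), Y = (-15/16, 9/4) at the point


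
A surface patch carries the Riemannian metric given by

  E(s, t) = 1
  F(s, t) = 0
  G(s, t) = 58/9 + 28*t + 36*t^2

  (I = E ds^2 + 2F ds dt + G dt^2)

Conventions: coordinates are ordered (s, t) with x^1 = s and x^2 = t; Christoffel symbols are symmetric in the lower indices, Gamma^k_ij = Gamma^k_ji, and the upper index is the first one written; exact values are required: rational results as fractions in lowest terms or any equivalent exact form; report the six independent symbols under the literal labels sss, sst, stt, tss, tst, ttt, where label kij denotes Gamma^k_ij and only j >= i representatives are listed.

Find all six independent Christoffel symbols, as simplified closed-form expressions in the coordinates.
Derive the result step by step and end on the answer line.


E = 1; F = 0; G = 58/9 + 28*t + 36*t^2
Gamma^k_ij = (1/2) g^{kl} (d_i g_jl + d_j g_il - d_l g_ij), with g^inv = (1/(EG-F^2)) [[G, -F], [-F, E]]
first partials: E_s = 0, E_t = 0, F_s = 0, F_t = 0, G_s = 0, G_t = 28 + 72*t
D = EG - F^2 = 58/9 + 28*t + 36*t^2
expanded: Gamma^s_ss = (G E_s - 2F F_s + F E_t)/(2D), Gamma^s_st = (G E_t - F G_s)/(2D), Gamma^s_tt = (2G F_t - G G_s - F G_t)/(2D), Gamma^t_ss = (2E F_s - E E_t - F E_s)/(2D), Gamma^t_st = (E G_s - F E_t)/(2D), Gamma^t_tt = (E G_t - 2F F_t + F G_s)/(2D); substitute and cancel common factors

Answer: Gamma_sss = 0, Gamma_sst = 0, Gamma_stt = 0, Gamma_tss = 0, Gamma_tst = 0, Gamma_ttt = (162*t + 63)/(162*t^2 + 126*t + 29)


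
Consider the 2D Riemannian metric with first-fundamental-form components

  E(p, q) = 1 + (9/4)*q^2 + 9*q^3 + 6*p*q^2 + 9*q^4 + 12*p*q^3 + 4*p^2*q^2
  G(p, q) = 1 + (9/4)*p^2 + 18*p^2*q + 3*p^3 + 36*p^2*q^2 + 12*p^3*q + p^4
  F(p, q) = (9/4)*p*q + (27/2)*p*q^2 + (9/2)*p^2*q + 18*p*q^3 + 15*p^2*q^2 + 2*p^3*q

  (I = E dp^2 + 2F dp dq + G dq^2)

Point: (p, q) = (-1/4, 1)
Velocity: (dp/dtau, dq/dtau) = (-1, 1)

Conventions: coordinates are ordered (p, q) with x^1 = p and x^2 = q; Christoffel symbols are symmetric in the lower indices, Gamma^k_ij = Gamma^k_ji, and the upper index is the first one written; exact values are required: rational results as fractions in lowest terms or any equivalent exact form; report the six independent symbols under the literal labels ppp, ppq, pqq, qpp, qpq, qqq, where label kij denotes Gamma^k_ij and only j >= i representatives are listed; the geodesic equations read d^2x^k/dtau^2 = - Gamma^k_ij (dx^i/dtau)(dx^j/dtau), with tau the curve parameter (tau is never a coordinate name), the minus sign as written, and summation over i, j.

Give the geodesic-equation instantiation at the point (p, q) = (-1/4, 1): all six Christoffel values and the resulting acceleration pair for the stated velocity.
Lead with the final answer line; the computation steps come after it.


Answer: Gamma_ppp = 2048/5193, Gamma_ppq = 7168/5193, Gamma_pqq = -512/1731, Gamma_qpp = -928/5193, Gamma_qpq = -3248/5193, Gamma_qqq = 232/1731; accelerations (d^2p/dtau^2, d^2q/dtau^2) = (1536/577, -696/577)

E = 17, F = -29/4, G = 1097/256 at the point
E_p = 16, E_q = 56, F_p = 195/8, F_q = -299/16, G_p = -203/8, G_q = 87/16
EG - F^2 = 5193/256;  g^inv = (256/5193) * [[1097/256, 29/4], [29/4, 17]]
first-kind symbols [ij,l] = (1/2)(d_i g_jl + d_j g_il - d_l g_ij): [pp,p] = E_p/2 = 8, [pp,q] = F_p - E_q/2 = -29/8, [pq,p] = E_q/2 = 28, [pq,q] = G_p/2 = -203/16, [qq,p] = F_q - G_p/2 = -6, [qq,q] = G_q/2 = 87/32
Gamma^p_ij = (G*[ij,p] - F*[ij,q])/(EG - F^2), Gamma^q_ij = (E*[ij,q] - F*[ij,p])/(EG - F^2)
Gamma_ppp = 2048/5193, Gamma_ppq = 7168/5193, Gamma_pqq = -512/1731, Gamma_qpp = -928/5193, Gamma_qpq = -3248/5193, Gamma_qqq = 232/1731
d^2p/dtau^2 = -(Gamma_ppp*(-1)^2 + 2*Gamma_ppq*(-1)*(1) + Gamma_pqq*(1)^2) = 1536/577
d^2q/dtau^2 = -(Gamma_qpp*(-1)^2 + 2*Gamma_qpq*(-1)*(1) + Gamma_qqq*(1)^2) = -696/577


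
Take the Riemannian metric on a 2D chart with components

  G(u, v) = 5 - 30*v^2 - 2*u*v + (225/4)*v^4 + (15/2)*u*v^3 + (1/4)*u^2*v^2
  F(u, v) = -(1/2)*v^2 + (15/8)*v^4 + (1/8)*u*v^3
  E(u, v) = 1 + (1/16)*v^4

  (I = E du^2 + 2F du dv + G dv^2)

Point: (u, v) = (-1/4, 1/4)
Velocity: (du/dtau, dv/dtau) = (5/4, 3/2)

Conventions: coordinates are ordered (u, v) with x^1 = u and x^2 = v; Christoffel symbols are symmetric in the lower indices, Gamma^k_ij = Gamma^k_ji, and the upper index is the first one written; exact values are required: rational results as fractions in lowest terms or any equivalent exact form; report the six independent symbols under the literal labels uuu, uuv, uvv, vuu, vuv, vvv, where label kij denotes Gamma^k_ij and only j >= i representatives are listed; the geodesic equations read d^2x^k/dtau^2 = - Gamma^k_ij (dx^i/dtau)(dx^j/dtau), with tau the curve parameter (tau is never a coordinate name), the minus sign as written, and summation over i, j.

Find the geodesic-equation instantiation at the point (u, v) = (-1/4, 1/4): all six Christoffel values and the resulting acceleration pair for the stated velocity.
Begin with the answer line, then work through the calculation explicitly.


Answer: Gamma_uuu = 0, Gamma_uuv = 8/14097, Gamma_uvv = 232/14097, Gamma_vuu = 0, Gamma_vuv = -800/14097, Gamma_vvv = -23200/14097; accelerations (d^2u/dtau^2, d^2v/dtau^2) = (-184/4699, 18400/4699)

E = 4097/4096, F = -25/1024, G = 881/256 at the point
E_u = 0, E_v = 1/256, F_u = 1/512, F_v = -71/512, G_u = -25/64, G_v = -725/64
EG - F^2 = 14097/4096;  g^inv = (4096/14097) * [[881/256, 25/1024], [25/1024, 4097/4096]]
first-kind symbols [ij,l] = (1/2)(d_i g_jl + d_j g_il - d_l g_ij): [uu,u] = E_u/2 = 0, [uu,v] = F_u - E_v/2 = 0, [uv,u] = E_v/2 = 1/512, [uv,v] = G_u/2 = -25/128, [vv,u] = F_v - G_u/2 = 29/512, [vv,v] = G_v/2 = -725/128
Gamma^u_ij = (G*[ij,u] - F*[ij,v])/(EG - F^2), Gamma^v_ij = (E*[ij,v] - F*[ij,u])/(EG - F^2)
Gamma_uuu = 0, Gamma_uuv = 8/14097, Gamma_uvv = 232/14097, Gamma_vuu = 0, Gamma_vuv = -800/14097, Gamma_vvv = -23200/14097
d^2u/dtau^2 = -(Gamma_uuu*(5/4)^2 + 2*Gamma_uuv*(5/4)*(3/2) + Gamma_uvv*(3/2)^2) = -184/4699
d^2v/dtau^2 = -(Gamma_vuu*(5/4)^2 + 2*Gamma_vuv*(5/4)*(3/2) + Gamma_vvv*(3/2)^2) = 18400/4699


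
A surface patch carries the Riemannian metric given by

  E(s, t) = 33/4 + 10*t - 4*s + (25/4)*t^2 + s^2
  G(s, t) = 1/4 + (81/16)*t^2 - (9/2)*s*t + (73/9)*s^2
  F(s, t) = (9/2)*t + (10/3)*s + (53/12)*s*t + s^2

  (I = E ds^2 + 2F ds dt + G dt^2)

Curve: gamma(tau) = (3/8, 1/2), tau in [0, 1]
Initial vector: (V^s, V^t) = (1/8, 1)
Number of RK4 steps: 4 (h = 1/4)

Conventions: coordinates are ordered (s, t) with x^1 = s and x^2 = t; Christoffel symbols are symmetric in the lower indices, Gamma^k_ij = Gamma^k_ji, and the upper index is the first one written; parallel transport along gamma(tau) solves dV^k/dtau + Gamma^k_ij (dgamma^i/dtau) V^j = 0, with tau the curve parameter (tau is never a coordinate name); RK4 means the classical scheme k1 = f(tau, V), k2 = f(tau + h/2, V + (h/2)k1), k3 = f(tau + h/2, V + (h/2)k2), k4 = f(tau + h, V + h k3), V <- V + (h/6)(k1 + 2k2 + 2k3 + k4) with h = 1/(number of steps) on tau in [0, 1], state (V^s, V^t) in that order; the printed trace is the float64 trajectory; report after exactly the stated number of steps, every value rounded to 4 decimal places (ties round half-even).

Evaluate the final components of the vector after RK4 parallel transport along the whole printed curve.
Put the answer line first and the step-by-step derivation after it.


Answer: V^s = 0.1250, V^t = 1.0000

gamma'(tau) = (0, 0); f(tau, V)^k = -Gamma^k_ij(gamma(tau)) gamma'^i(tau) V^j; h = 1/4; intermediate values shown to 6 dp
curve data and Christoffel symbols at the stage parameters:
  tau = 0.000000: gamma = (0.375000, 0.500000), gamma' = (0.000000, 0.000000); Gamma_sss = 1.188791, Gamma_sst = 1.395870, Gamma_stt = 0.032448, Gamma_tss = -3.942478, Gamma_tst = -2.384071, Gamma_ttt = 0.851032
  tau = 0.125000: gamma = (0.375000, 0.500000), gamma' = (0.000000, 0.000000); Gamma_sss = 1.188791, Gamma_sst = 1.395870, Gamma_stt = 0.032448, Gamma_tss = -3.942478, Gamma_tst = -2.384071, Gamma_ttt = 0.851032
  tau = 0.250000: gamma = (0.375000, 0.500000), gamma' = (0.000000, 0.000000); Gamma_sss = 1.188791, Gamma_sst = 1.395870, Gamma_stt = 0.032448, Gamma_tss = -3.942478, Gamma_tst = -2.384071, Gamma_ttt = 0.851032
  tau = 0.375000: gamma = (0.375000, 0.500000), gamma' = (0.000000, 0.000000); Gamma_sss = 1.188791, Gamma_sst = 1.395870, Gamma_stt = 0.032448, Gamma_tss = -3.942478, Gamma_tst = -2.384071, Gamma_ttt = 0.851032
  tau = 0.500000: gamma = (0.375000, 0.500000), gamma' = (0.000000, 0.000000); Gamma_sss = 1.188791, Gamma_sst = 1.395870, Gamma_stt = 0.032448, Gamma_tss = -3.942478, Gamma_tst = -2.384071, Gamma_ttt = 0.851032
  tau = 0.625000: gamma = (0.375000, 0.500000), gamma' = (0.000000, 0.000000); Gamma_sss = 1.188791, Gamma_sst = 1.395870, Gamma_stt = 0.032448, Gamma_tss = -3.942478, Gamma_tst = -2.384071, Gamma_ttt = 0.851032
  tau = 0.750000: gamma = (0.375000, 0.500000), gamma' = (0.000000, 0.000000); Gamma_sss = 1.188791, Gamma_sst = 1.395870, Gamma_stt = 0.032448, Gamma_tss = -3.942478, Gamma_tst = -2.384071, Gamma_ttt = 0.851032
  tau = 0.875000: gamma = (0.375000, 0.500000), gamma' = (0.000000, 0.000000); Gamma_sss = 1.188791, Gamma_sst = 1.395870, Gamma_stt = 0.032448, Gamma_tss = -3.942478, Gamma_tst = -2.384071, Gamma_ttt = 0.851032
  tau = 1.000000: gamma = (0.375000, 0.500000), gamma' = (0.000000, 0.000000); Gamma_sss = 1.188791, Gamma_sst = 1.395870, Gamma_stt = 0.032448, Gamma_tss = -3.942478, Gamma_tst = -2.384071, Gamma_ttt = 0.851032
step 0: V^s = 0.1250, V^t = 1.0000
step 1: k1 = (0.000000, 0.000000), k2 = (0.000000, 0.000000), k3 = (0.000000, 0.000000), k4 = (0.000000, 0.000000); V <- V + (h/6)(k1 + 2k2 + 2k3 + k4): V^s = 0.1250, V^t = 1.0000
step 2: k1 = (0.000000, 0.000000), k2 = (0.000000, 0.000000), k3 = (0.000000, 0.000000), k4 = (0.000000, 0.000000); V <- V + (h/6)(k1 + 2k2 + 2k3 + k4): V^s = 0.1250, V^t = 1.0000
step 3: k1 = (0.000000, 0.000000), k2 = (0.000000, 0.000000), k3 = (0.000000, 0.000000), k4 = (0.000000, 0.000000); V <- V + (h/6)(k1 + 2k2 + 2k3 + k4): V^s = 0.1250, V^t = 1.0000
step 4: k1 = (0.000000, 0.000000), k2 = (0.000000, 0.000000), k3 = (0.000000, 0.000000), k4 = (0.000000, 0.000000); V <- V + (h/6)(k1 + 2k2 + 2k3 + k4): V^s = 0.1250, V^t = 1.0000


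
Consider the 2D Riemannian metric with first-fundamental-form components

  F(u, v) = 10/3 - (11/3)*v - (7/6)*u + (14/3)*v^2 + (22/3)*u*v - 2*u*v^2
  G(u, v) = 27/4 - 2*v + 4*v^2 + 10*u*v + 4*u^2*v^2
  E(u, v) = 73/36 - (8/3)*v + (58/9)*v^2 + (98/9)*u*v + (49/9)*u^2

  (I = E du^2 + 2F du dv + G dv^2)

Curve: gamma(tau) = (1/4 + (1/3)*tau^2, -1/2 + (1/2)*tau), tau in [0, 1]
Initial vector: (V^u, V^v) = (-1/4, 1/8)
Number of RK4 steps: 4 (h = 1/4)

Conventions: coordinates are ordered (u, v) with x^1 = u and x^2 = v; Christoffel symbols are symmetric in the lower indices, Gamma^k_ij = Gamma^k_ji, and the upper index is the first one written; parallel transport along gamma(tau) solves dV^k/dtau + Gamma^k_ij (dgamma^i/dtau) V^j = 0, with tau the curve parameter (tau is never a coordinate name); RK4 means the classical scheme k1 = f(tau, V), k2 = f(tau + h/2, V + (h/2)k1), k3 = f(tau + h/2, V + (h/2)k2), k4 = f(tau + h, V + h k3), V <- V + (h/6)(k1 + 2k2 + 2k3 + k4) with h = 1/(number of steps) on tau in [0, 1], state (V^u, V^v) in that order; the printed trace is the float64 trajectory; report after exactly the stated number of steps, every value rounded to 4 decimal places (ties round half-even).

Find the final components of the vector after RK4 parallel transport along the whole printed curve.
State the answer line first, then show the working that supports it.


Answer: V^u = -0.1341, V^v = 0.0372

gamma'(tau) = ((2/3)*tau, 1/2); f(tau, V)^k = -Gamma^k_ij(gamma(tau)) gamma'^i(tau) V^j; h = 1/4; intermediate values shown to 6 dp
curve data and Christoffel symbols at the stage parameters:
  tau = 0.000000: gamma = (0.250000, -0.500000), gamma' = (0.000000, 0.500000); Gamma_uuu = 0.082141, Gamma_uuv = -2.643791, Gamma_uvv = -3.888346, Gamma_vuu = -0.337136, Gamma_vuv = 1.450440, Gamma_vvv = 2.322873
  tau = 0.125000: gamma = (0.255208, -0.437500), gamma' = (0.083333, 0.500000); Gamma_uuu = 0.402998, Gamma_uuv = -2.295196, Gamma_uvv = -3.712842, Gamma_vuu = -0.526347, Gamma_vuv = 1.174728, Gamma_vvv = 2.123495
  tau = 0.250000: gamma = (0.270833, -0.375000), gamma' = (0.166667, 0.500000); Gamma_uuu = 0.820889, Gamma_uuv = -1.767857, Gamma_uvv = -3.261755, Gamma_vuu = -0.760833, Gamma_vuv = 0.811387, Gamma_vvv = 1.768264
  tau = 0.375000: gamma = (0.296875, -0.312500), gamma' = (0.250000, 0.500000); Gamma_uuu = 1.235538, Gamma_uuv = -1.146291, Gamma_uvv = -2.612622, Gamma_vuu = -0.971992, Gamma_vuv = 0.431723, Gamma_vvv = 1.336285
  tau = 0.500000: gamma = (0.333333, -0.250000), gamma' = (0.333333, 0.500000); Gamma_uuu = 1.551416, Gamma_uuv = -0.538588, Gamma_uvv = -1.889556, Gamma_vuu = -1.109177, Gamma_vuv = 0.107311, Gamma_vvv = 0.921511
  tau = 0.625000: gamma = (0.380208, -0.187500), gamma' = (0.416667, 0.500000); Gamma_uuu = 1.718624, Gamma_uuv = -0.034864, Gamma_uvv = -1.217867, Gamma_vuu = -1.160165, Gamma_vuv = -0.117564, Gamma_vvv = 0.597866
  tau = 0.750000: gamma = (0.437500, -0.125000), gamma' = (0.500000, 0.500000); Gamma_uuu = 1.743534, Gamma_uuv = 0.323198, Gamma_uvv = -0.678396, Gamma_vuu = -1.146316, Gamma_vuv = -0.237099, Gamma_vvv = 0.396151
  tau = 0.875000: gamma = (0.505208, -0.062500), gamma' = (0.583333, 0.500000); Gamma_uuu = 1.667067, Gamma_uuv = 0.541000, Gamma_uvv = -0.294654, Gamma_vuu = -1.100710, Gamma_vuv = -0.272920, Gamma_vvv = 0.307690
  tau = 1.000000: gamma = (0.583333, 0.000000), gamma' = (0.666667, 0.500000); Gamma_uuu = 1.535874, Gamma_uuv = 0.649292, Gamma_uvv = -0.050090, Gamma_vuu = -1.049421, Gamma_vuv = -0.255174, Gamma_vvv = 0.303636
step 0: V^u = -0.2500, V^v = 0.1250
step 1: k1 = (-0.087452, 0.036125), k2 = (-0.025474, -0.008375), k3 = (-0.028234, -0.006135), k4 = (0.045685, -0.054166); V <- V + (h/6)(k1 + 2k2 + 2k3 + k4): V^u = -0.2562, V^v = 0.1230
step 2: k1 = (0.045492, -0.053966), k2 = (0.119037, -0.097051), k3 = (0.112887, -0.092622), k4 = (0.168807, -0.121657); V <- V + (h/6)(k1 + 2k2 + 2k3 + k4): V^u = -0.2280, V^v = 0.0999
step 3: k1 = (0.168834, -0.121662), k2 = (0.197334, -0.133326), k3 = (0.193936, -0.131030), k4 = (0.197391, -0.129486); V <- V + (h/6)(k1 + 2k2 + 2k3 + k4): V^u = -0.1801, V^v = 0.0674
step 4: k1 = (0.198078, -0.129934), k2 = (0.184463, -0.120660), k3 = (0.186383, -0.121979), k4 = (0.164972, -0.109755); V <- V + (h/6)(k1 + 2k2 + 2k3 + k4): V^u = -0.1341, V^v = 0.0372


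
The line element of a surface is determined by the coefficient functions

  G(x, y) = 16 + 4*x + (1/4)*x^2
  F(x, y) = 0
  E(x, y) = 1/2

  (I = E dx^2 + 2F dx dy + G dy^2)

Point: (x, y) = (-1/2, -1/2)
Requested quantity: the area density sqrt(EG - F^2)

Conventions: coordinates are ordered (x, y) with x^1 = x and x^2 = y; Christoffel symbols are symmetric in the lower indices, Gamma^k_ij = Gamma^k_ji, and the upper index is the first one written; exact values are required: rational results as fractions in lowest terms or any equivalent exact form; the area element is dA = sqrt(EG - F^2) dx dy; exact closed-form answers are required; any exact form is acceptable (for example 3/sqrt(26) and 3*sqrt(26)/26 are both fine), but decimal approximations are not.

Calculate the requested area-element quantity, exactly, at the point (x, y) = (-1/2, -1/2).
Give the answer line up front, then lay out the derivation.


Answer: sqrt(EG - F^2) = 15*sqrt(2)/8

E = 1/2, F = 0, G = 225/16; EG - F^2 = 225/32
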